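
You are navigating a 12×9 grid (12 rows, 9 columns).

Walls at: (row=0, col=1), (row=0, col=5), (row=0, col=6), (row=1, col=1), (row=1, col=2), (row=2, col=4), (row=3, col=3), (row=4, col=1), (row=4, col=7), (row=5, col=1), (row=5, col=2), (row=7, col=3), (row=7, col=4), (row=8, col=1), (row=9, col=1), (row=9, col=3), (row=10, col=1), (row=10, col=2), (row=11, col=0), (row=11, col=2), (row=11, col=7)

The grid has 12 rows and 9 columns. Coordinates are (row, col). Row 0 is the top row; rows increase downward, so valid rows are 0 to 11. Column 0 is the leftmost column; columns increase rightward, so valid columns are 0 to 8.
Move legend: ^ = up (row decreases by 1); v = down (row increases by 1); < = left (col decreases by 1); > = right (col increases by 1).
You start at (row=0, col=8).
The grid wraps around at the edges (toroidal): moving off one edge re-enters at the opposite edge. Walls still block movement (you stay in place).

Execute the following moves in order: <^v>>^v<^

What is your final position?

Start: (row=0, col=8)
  < (left): (row=0, col=8) -> (row=0, col=7)
  ^ (up): blocked, stay at (row=0, col=7)
  v (down): (row=0, col=7) -> (row=1, col=7)
  > (right): (row=1, col=7) -> (row=1, col=8)
  > (right): (row=1, col=8) -> (row=1, col=0)
  ^ (up): (row=1, col=0) -> (row=0, col=0)
  v (down): (row=0, col=0) -> (row=1, col=0)
  < (left): (row=1, col=0) -> (row=1, col=8)
  ^ (up): (row=1, col=8) -> (row=0, col=8)
Final: (row=0, col=8)

Answer: Final position: (row=0, col=8)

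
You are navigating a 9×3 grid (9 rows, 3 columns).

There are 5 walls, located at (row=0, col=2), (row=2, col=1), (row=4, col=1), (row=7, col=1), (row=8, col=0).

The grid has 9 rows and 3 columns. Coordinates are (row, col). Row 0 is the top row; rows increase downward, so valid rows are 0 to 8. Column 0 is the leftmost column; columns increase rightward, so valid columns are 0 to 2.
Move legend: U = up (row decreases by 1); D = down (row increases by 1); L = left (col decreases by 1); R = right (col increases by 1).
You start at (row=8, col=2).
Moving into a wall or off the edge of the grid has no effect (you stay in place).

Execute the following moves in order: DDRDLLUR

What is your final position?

Answer: Final position: (row=8, col=2)

Derivation:
Start: (row=8, col=2)
  D (down): blocked, stay at (row=8, col=2)
  D (down): blocked, stay at (row=8, col=2)
  R (right): blocked, stay at (row=8, col=2)
  D (down): blocked, stay at (row=8, col=2)
  L (left): (row=8, col=2) -> (row=8, col=1)
  L (left): blocked, stay at (row=8, col=1)
  U (up): blocked, stay at (row=8, col=1)
  R (right): (row=8, col=1) -> (row=8, col=2)
Final: (row=8, col=2)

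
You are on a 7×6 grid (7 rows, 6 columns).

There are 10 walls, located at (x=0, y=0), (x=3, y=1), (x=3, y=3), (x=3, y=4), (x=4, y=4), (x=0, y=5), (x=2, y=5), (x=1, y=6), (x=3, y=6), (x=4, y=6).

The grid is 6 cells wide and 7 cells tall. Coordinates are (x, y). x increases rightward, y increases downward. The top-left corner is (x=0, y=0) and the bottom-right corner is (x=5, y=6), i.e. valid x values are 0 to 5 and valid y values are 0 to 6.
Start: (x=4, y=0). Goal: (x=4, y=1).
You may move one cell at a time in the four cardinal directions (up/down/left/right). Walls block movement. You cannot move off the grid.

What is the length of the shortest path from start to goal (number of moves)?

BFS from (x=4, y=0) until reaching (x=4, y=1):
  Distance 0: (x=4, y=0)
  Distance 1: (x=3, y=0), (x=5, y=0), (x=4, y=1)  <- goal reached here
One shortest path (1 moves): (x=4, y=0) -> (x=4, y=1)

Answer: Shortest path length: 1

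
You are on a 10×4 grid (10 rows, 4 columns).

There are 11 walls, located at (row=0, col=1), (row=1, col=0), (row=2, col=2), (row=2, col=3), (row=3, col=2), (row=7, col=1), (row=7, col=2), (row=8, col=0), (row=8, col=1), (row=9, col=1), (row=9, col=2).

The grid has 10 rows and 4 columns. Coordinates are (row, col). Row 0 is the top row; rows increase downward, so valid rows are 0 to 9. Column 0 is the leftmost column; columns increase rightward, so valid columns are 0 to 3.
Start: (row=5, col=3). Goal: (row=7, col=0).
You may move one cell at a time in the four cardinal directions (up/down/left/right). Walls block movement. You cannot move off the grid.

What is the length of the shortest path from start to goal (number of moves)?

Answer: Shortest path length: 5

Derivation:
BFS from (row=5, col=3) until reaching (row=7, col=0):
  Distance 0: (row=5, col=3)
  Distance 1: (row=4, col=3), (row=5, col=2), (row=6, col=3)
  Distance 2: (row=3, col=3), (row=4, col=2), (row=5, col=1), (row=6, col=2), (row=7, col=3)
  Distance 3: (row=4, col=1), (row=5, col=0), (row=6, col=1), (row=8, col=3)
  Distance 4: (row=3, col=1), (row=4, col=0), (row=6, col=0), (row=8, col=2), (row=9, col=3)
  Distance 5: (row=2, col=1), (row=3, col=0), (row=7, col=0)  <- goal reached here
One shortest path (5 moves): (row=5, col=3) -> (row=5, col=2) -> (row=5, col=1) -> (row=5, col=0) -> (row=6, col=0) -> (row=7, col=0)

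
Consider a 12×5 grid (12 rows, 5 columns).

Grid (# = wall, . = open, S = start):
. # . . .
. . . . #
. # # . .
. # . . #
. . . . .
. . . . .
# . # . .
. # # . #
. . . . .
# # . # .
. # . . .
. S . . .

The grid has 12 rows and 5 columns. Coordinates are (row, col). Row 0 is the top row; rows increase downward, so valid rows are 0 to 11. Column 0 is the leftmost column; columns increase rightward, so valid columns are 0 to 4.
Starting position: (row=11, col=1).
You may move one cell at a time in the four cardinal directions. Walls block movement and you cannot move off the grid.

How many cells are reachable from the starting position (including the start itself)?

BFS flood-fill from (row=11, col=1):
  Distance 0: (row=11, col=1)
  Distance 1: (row=11, col=0), (row=11, col=2)
  Distance 2: (row=10, col=0), (row=10, col=2), (row=11, col=3)
  Distance 3: (row=9, col=2), (row=10, col=3), (row=11, col=4)
  Distance 4: (row=8, col=2), (row=10, col=4)
  Distance 5: (row=8, col=1), (row=8, col=3), (row=9, col=4)
  Distance 6: (row=7, col=3), (row=8, col=0), (row=8, col=4)
  Distance 7: (row=6, col=3), (row=7, col=0)
  Distance 8: (row=5, col=3), (row=6, col=4)
  Distance 9: (row=4, col=3), (row=5, col=2), (row=5, col=4)
  Distance 10: (row=3, col=3), (row=4, col=2), (row=4, col=4), (row=5, col=1)
  Distance 11: (row=2, col=3), (row=3, col=2), (row=4, col=1), (row=5, col=0), (row=6, col=1)
  Distance 12: (row=1, col=3), (row=2, col=4), (row=4, col=0)
  Distance 13: (row=0, col=3), (row=1, col=2), (row=3, col=0)
  Distance 14: (row=0, col=2), (row=0, col=4), (row=1, col=1), (row=2, col=0)
  Distance 15: (row=1, col=0)
  Distance 16: (row=0, col=0)
Total reachable: 45 (grid has 45 open cells total)

Answer: Reachable cells: 45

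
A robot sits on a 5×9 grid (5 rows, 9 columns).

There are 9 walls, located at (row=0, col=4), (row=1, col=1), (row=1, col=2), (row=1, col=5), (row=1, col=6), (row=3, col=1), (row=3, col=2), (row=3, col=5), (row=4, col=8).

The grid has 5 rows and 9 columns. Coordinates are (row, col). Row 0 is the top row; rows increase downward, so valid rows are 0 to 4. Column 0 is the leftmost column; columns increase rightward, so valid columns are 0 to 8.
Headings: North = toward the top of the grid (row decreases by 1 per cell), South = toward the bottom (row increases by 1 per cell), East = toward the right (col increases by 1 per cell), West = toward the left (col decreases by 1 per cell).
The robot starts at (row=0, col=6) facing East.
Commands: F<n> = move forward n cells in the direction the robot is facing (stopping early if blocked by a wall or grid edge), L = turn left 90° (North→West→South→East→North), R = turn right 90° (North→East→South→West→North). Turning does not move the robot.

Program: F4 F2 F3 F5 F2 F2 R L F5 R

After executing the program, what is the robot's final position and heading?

Start: (row=0, col=6), facing East
  F4: move forward 2/4 (blocked), now at (row=0, col=8)
  F2: move forward 0/2 (blocked), now at (row=0, col=8)
  F3: move forward 0/3 (blocked), now at (row=0, col=8)
  F5: move forward 0/5 (blocked), now at (row=0, col=8)
  F2: move forward 0/2 (blocked), now at (row=0, col=8)
  F2: move forward 0/2 (blocked), now at (row=0, col=8)
  R: turn right, now facing South
  L: turn left, now facing East
  F5: move forward 0/5 (blocked), now at (row=0, col=8)
  R: turn right, now facing South
Final: (row=0, col=8), facing South

Answer: Final position: (row=0, col=8), facing South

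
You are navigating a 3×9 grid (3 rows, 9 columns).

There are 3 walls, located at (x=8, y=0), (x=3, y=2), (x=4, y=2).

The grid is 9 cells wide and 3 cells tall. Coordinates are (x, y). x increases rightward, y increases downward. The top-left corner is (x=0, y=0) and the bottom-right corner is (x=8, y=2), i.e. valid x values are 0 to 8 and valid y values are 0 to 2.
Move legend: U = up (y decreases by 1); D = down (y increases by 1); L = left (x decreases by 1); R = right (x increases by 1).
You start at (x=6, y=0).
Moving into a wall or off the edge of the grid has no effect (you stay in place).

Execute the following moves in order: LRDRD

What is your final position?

Answer: Final position: (x=7, y=2)

Derivation:
Start: (x=6, y=0)
  L (left): (x=6, y=0) -> (x=5, y=0)
  R (right): (x=5, y=0) -> (x=6, y=0)
  D (down): (x=6, y=0) -> (x=6, y=1)
  R (right): (x=6, y=1) -> (x=7, y=1)
  D (down): (x=7, y=1) -> (x=7, y=2)
Final: (x=7, y=2)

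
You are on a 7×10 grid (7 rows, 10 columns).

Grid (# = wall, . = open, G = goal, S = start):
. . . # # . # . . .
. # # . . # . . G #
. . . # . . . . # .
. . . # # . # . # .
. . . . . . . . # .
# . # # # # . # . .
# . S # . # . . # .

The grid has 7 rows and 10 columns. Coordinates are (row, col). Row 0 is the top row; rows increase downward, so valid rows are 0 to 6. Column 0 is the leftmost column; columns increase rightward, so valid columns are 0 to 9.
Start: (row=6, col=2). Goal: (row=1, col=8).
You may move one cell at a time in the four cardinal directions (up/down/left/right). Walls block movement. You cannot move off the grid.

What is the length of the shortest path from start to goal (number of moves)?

BFS from (row=6, col=2) until reaching (row=1, col=8):
  Distance 0: (row=6, col=2)
  Distance 1: (row=6, col=1)
  Distance 2: (row=5, col=1)
  Distance 3: (row=4, col=1)
  Distance 4: (row=3, col=1), (row=4, col=0), (row=4, col=2)
  Distance 5: (row=2, col=1), (row=3, col=0), (row=3, col=2), (row=4, col=3)
  Distance 6: (row=2, col=0), (row=2, col=2), (row=4, col=4)
  Distance 7: (row=1, col=0), (row=4, col=5)
  Distance 8: (row=0, col=0), (row=3, col=5), (row=4, col=6)
  Distance 9: (row=0, col=1), (row=2, col=5), (row=4, col=7), (row=5, col=6)
  Distance 10: (row=0, col=2), (row=2, col=4), (row=2, col=6), (row=3, col=7), (row=6, col=6)
  Distance 11: (row=1, col=4), (row=1, col=6), (row=2, col=7), (row=6, col=7)
  Distance 12: (row=1, col=3), (row=1, col=7)
  Distance 13: (row=0, col=7), (row=1, col=8)  <- goal reached here
One shortest path (13 moves): (row=6, col=2) -> (row=6, col=1) -> (row=5, col=1) -> (row=4, col=1) -> (row=4, col=2) -> (row=4, col=3) -> (row=4, col=4) -> (row=4, col=5) -> (row=4, col=6) -> (row=4, col=7) -> (row=3, col=7) -> (row=2, col=7) -> (row=1, col=7) -> (row=1, col=8)

Answer: Shortest path length: 13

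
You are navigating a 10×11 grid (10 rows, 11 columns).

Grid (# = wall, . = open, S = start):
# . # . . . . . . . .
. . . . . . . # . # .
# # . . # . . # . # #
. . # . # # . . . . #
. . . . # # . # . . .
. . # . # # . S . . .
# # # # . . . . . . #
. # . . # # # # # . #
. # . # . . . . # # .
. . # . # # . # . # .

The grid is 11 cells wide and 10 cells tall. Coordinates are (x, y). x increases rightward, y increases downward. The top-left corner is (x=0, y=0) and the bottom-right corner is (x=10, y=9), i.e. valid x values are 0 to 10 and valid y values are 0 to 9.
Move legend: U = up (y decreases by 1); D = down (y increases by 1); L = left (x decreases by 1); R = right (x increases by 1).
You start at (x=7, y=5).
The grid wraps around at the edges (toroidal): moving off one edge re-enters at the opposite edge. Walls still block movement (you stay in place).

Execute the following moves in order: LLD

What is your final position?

Start: (x=7, y=5)
  L (left): (x=7, y=5) -> (x=6, y=5)
  L (left): blocked, stay at (x=6, y=5)
  D (down): (x=6, y=5) -> (x=6, y=6)
Final: (x=6, y=6)

Answer: Final position: (x=6, y=6)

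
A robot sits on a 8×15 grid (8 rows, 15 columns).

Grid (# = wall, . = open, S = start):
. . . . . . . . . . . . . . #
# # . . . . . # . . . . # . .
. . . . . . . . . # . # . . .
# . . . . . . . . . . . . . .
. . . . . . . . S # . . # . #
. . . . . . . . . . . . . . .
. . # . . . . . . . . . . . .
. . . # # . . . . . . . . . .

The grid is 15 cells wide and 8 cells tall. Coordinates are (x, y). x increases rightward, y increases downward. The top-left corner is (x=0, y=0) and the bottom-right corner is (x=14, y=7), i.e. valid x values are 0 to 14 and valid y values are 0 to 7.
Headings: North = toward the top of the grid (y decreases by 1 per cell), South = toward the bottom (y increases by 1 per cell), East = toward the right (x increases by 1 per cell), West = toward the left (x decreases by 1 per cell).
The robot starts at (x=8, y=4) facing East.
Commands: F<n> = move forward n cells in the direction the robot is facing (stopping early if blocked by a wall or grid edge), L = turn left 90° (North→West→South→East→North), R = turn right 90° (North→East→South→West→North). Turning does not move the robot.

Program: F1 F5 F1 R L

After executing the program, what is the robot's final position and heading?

Start: (x=8, y=4), facing East
  F1: move forward 0/1 (blocked), now at (x=8, y=4)
  F5: move forward 0/5 (blocked), now at (x=8, y=4)
  F1: move forward 0/1 (blocked), now at (x=8, y=4)
  R: turn right, now facing South
  L: turn left, now facing East
Final: (x=8, y=4), facing East

Answer: Final position: (x=8, y=4), facing East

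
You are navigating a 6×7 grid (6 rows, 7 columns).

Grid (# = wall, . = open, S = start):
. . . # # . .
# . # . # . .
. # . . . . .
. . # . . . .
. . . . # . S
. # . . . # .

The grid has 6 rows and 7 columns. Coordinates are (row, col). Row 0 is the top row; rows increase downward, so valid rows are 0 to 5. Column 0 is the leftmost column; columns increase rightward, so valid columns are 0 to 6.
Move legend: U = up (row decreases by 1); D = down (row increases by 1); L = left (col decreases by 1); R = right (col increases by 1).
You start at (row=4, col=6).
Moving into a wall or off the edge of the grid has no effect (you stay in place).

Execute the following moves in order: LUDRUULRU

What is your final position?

Start: (row=4, col=6)
  L (left): (row=4, col=6) -> (row=4, col=5)
  U (up): (row=4, col=5) -> (row=3, col=5)
  D (down): (row=3, col=5) -> (row=4, col=5)
  R (right): (row=4, col=5) -> (row=4, col=6)
  U (up): (row=4, col=6) -> (row=3, col=6)
  U (up): (row=3, col=6) -> (row=2, col=6)
  L (left): (row=2, col=6) -> (row=2, col=5)
  R (right): (row=2, col=5) -> (row=2, col=6)
  U (up): (row=2, col=6) -> (row=1, col=6)
Final: (row=1, col=6)

Answer: Final position: (row=1, col=6)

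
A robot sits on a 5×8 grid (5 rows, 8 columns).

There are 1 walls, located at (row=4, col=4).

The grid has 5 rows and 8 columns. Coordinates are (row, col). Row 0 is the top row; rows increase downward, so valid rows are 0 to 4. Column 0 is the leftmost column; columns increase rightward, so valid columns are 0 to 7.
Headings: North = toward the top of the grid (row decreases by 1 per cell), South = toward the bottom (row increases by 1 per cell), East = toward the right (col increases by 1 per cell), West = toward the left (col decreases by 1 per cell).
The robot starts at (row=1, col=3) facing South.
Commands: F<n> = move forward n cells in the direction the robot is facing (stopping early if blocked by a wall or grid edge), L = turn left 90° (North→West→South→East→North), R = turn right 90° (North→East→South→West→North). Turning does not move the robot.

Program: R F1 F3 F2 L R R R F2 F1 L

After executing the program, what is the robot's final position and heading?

Start: (row=1, col=3), facing South
  R: turn right, now facing West
  F1: move forward 1, now at (row=1, col=2)
  F3: move forward 2/3 (blocked), now at (row=1, col=0)
  F2: move forward 0/2 (blocked), now at (row=1, col=0)
  L: turn left, now facing South
  R: turn right, now facing West
  R: turn right, now facing North
  R: turn right, now facing East
  F2: move forward 2, now at (row=1, col=2)
  F1: move forward 1, now at (row=1, col=3)
  L: turn left, now facing North
Final: (row=1, col=3), facing North

Answer: Final position: (row=1, col=3), facing North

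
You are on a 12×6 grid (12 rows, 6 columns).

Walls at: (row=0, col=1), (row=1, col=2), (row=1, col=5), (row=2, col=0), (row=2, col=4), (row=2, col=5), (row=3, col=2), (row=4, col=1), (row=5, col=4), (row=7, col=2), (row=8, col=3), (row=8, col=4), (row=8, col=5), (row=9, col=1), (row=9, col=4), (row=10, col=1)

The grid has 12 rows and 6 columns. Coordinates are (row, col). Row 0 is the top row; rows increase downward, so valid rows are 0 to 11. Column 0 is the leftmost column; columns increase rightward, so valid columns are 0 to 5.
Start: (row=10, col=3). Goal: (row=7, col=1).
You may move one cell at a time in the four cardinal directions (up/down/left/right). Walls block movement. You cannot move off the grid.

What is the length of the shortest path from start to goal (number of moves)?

Answer: Shortest path length: 5

Derivation:
BFS from (row=10, col=3) until reaching (row=7, col=1):
  Distance 0: (row=10, col=3)
  Distance 1: (row=9, col=3), (row=10, col=2), (row=10, col=4), (row=11, col=3)
  Distance 2: (row=9, col=2), (row=10, col=5), (row=11, col=2), (row=11, col=4)
  Distance 3: (row=8, col=2), (row=9, col=5), (row=11, col=1), (row=11, col=5)
  Distance 4: (row=8, col=1), (row=11, col=0)
  Distance 5: (row=7, col=1), (row=8, col=0), (row=10, col=0)  <- goal reached here
One shortest path (5 moves): (row=10, col=3) -> (row=10, col=2) -> (row=9, col=2) -> (row=8, col=2) -> (row=8, col=1) -> (row=7, col=1)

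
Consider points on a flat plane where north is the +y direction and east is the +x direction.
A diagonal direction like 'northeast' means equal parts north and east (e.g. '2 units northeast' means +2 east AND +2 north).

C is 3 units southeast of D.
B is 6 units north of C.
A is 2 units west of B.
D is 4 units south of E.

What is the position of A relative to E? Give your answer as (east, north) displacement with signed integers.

Answer: A is at (east=1, north=-1) relative to E.

Derivation:
Place E at the origin (east=0, north=0).
  D is 4 units south of E: delta (east=+0, north=-4); D at (east=0, north=-4).
  C is 3 units southeast of D: delta (east=+3, north=-3); C at (east=3, north=-7).
  B is 6 units north of C: delta (east=+0, north=+6); B at (east=3, north=-1).
  A is 2 units west of B: delta (east=-2, north=+0); A at (east=1, north=-1).
Therefore A relative to E: (east=1, north=-1).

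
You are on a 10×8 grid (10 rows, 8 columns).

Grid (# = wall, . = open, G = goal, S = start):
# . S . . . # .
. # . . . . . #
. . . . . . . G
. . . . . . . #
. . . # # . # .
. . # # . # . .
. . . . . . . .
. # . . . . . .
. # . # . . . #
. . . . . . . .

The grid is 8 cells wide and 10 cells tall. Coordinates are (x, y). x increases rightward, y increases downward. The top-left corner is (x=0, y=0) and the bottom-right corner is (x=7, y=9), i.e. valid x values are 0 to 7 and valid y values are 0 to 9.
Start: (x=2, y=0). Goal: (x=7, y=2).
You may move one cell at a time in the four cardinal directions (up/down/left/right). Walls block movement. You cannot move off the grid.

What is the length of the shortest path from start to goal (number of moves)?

Answer: Shortest path length: 7

Derivation:
BFS from (x=2, y=0) until reaching (x=7, y=2):
  Distance 0: (x=2, y=0)
  Distance 1: (x=1, y=0), (x=3, y=0), (x=2, y=1)
  Distance 2: (x=4, y=0), (x=3, y=1), (x=2, y=2)
  Distance 3: (x=5, y=0), (x=4, y=1), (x=1, y=2), (x=3, y=2), (x=2, y=3)
  Distance 4: (x=5, y=1), (x=0, y=2), (x=4, y=2), (x=1, y=3), (x=3, y=3), (x=2, y=4)
  Distance 5: (x=0, y=1), (x=6, y=1), (x=5, y=2), (x=0, y=3), (x=4, y=3), (x=1, y=4)
  Distance 6: (x=6, y=2), (x=5, y=3), (x=0, y=4), (x=1, y=5)
  Distance 7: (x=7, y=2), (x=6, y=3), (x=5, y=4), (x=0, y=5), (x=1, y=6)  <- goal reached here
One shortest path (7 moves): (x=2, y=0) -> (x=3, y=0) -> (x=4, y=0) -> (x=5, y=0) -> (x=5, y=1) -> (x=6, y=1) -> (x=6, y=2) -> (x=7, y=2)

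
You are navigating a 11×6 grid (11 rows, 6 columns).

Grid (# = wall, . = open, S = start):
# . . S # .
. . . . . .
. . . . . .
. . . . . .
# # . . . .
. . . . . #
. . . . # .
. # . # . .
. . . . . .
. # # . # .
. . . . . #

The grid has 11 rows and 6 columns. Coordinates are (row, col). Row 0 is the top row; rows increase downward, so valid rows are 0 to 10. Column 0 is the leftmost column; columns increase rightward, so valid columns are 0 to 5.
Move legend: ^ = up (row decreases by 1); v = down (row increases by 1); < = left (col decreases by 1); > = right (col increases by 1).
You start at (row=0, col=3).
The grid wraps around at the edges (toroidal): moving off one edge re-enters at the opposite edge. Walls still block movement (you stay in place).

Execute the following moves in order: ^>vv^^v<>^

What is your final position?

Start: (row=0, col=3)
  ^ (up): (row=0, col=3) -> (row=10, col=3)
  > (right): (row=10, col=3) -> (row=10, col=4)
  v (down): blocked, stay at (row=10, col=4)
  v (down): blocked, stay at (row=10, col=4)
  ^ (up): blocked, stay at (row=10, col=4)
  ^ (up): blocked, stay at (row=10, col=4)
  v (down): blocked, stay at (row=10, col=4)
  < (left): (row=10, col=4) -> (row=10, col=3)
  > (right): (row=10, col=3) -> (row=10, col=4)
  ^ (up): blocked, stay at (row=10, col=4)
Final: (row=10, col=4)

Answer: Final position: (row=10, col=4)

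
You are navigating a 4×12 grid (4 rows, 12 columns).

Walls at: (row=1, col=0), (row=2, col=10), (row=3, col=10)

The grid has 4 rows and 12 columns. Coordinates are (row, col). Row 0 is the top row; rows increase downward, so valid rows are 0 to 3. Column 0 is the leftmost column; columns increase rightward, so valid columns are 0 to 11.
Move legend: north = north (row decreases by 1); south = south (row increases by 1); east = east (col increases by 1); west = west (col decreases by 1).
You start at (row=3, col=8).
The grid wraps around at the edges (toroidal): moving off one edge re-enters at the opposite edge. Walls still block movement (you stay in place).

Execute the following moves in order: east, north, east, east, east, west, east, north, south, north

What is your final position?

Answer: Final position: (row=1, col=9)

Derivation:
Start: (row=3, col=8)
  east (east): (row=3, col=8) -> (row=3, col=9)
  north (north): (row=3, col=9) -> (row=2, col=9)
  [×3]east (east): blocked, stay at (row=2, col=9)
  west (west): (row=2, col=9) -> (row=2, col=8)
  east (east): (row=2, col=8) -> (row=2, col=9)
  north (north): (row=2, col=9) -> (row=1, col=9)
  south (south): (row=1, col=9) -> (row=2, col=9)
  north (north): (row=2, col=9) -> (row=1, col=9)
Final: (row=1, col=9)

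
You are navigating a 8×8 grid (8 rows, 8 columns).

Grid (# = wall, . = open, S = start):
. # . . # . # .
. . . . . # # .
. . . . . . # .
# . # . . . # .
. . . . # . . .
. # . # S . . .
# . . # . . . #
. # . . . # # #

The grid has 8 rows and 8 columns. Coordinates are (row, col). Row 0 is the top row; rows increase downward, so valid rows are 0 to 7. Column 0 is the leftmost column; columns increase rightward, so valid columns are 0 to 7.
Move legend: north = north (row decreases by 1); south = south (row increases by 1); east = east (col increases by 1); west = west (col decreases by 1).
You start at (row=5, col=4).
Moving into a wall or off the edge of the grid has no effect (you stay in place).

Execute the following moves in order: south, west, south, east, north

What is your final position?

Start: (row=5, col=4)
  south (south): (row=5, col=4) -> (row=6, col=4)
  west (west): blocked, stay at (row=6, col=4)
  south (south): (row=6, col=4) -> (row=7, col=4)
  east (east): blocked, stay at (row=7, col=4)
  north (north): (row=7, col=4) -> (row=6, col=4)
Final: (row=6, col=4)

Answer: Final position: (row=6, col=4)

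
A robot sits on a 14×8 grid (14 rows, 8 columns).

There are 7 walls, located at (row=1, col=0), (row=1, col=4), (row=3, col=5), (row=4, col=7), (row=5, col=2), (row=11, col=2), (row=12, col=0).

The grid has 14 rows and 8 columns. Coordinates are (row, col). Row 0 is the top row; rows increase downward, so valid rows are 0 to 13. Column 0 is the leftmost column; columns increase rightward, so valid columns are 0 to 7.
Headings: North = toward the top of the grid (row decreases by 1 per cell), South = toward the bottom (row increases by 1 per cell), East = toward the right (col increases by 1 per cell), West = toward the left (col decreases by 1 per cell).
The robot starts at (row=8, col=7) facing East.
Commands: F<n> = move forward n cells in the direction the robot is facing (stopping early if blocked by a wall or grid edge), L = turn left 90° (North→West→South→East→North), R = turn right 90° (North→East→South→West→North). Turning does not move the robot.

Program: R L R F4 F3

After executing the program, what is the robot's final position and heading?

Start: (row=8, col=7), facing East
  R: turn right, now facing South
  L: turn left, now facing East
  R: turn right, now facing South
  F4: move forward 4, now at (row=12, col=7)
  F3: move forward 1/3 (blocked), now at (row=13, col=7)
Final: (row=13, col=7), facing South

Answer: Final position: (row=13, col=7), facing South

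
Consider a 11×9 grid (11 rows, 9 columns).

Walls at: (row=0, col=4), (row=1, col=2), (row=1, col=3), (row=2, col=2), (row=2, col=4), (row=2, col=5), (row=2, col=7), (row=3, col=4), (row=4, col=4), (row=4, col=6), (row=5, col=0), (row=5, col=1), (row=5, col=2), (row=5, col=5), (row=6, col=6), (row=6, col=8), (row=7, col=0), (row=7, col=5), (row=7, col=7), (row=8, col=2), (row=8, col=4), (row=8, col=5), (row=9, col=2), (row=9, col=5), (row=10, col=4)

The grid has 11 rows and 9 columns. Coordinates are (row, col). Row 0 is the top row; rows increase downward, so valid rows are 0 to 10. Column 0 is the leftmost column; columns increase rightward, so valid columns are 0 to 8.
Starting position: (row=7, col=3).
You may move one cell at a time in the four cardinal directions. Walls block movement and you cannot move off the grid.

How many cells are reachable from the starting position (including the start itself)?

BFS flood-fill from (row=7, col=3):
  Distance 0: (row=7, col=3)
  Distance 1: (row=6, col=3), (row=7, col=2), (row=7, col=4), (row=8, col=3)
  Distance 2: (row=5, col=3), (row=6, col=2), (row=6, col=4), (row=7, col=1), (row=9, col=3)
  Distance 3: (row=4, col=3), (row=5, col=4), (row=6, col=1), (row=6, col=5), (row=8, col=1), (row=9, col=4), (row=10, col=3)
  Distance 4: (row=3, col=3), (row=4, col=2), (row=6, col=0), (row=8, col=0), (row=9, col=1), (row=10, col=2)
  Distance 5: (row=2, col=3), (row=3, col=2), (row=4, col=1), (row=9, col=0), (row=10, col=1)
  Distance 6: (row=3, col=1), (row=4, col=0), (row=10, col=0)
  Distance 7: (row=2, col=1), (row=3, col=0)
  Distance 8: (row=1, col=1), (row=2, col=0)
  Distance 9: (row=0, col=1), (row=1, col=0)
  Distance 10: (row=0, col=0), (row=0, col=2)
  Distance 11: (row=0, col=3)
Total reachable: 40 (grid has 74 open cells total)

Answer: Reachable cells: 40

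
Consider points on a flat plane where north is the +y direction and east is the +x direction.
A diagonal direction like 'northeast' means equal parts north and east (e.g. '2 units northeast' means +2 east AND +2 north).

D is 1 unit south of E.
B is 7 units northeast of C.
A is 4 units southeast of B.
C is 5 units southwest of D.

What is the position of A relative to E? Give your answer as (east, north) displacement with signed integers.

Answer: A is at (east=6, north=-3) relative to E.

Derivation:
Place E at the origin (east=0, north=0).
  D is 1 unit south of E: delta (east=+0, north=-1); D at (east=0, north=-1).
  C is 5 units southwest of D: delta (east=-5, north=-5); C at (east=-5, north=-6).
  B is 7 units northeast of C: delta (east=+7, north=+7); B at (east=2, north=1).
  A is 4 units southeast of B: delta (east=+4, north=-4); A at (east=6, north=-3).
Therefore A relative to E: (east=6, north=-3).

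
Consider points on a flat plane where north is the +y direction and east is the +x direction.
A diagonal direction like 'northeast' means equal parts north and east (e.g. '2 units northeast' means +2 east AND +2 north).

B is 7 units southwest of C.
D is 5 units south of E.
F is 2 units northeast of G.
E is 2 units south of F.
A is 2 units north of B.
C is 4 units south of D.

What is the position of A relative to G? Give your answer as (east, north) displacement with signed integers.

Answer: A is at (east=-5, north=-14) relative to G.

Derivation:
Place G at the origin (east=0, north=0).
  F is 2 units northeast of G: delta (east=+2, north=+2); F at (east=2, north=2).
  E is 2 units south of F: delta (east=+0, north=-2); E at (east=2, north=0).
  D is 5 units south of E: delta (east=+0, north=-5); D at (east=2, north=-5).
  C is 4 units south of D: delta (east=+0, north=-4); C at (east=2, north=-9).
  B is 7 units southwest of C: delta (east=-7, north=-7); B at (east=-5, north=-16).
  A is 2 units north of B: delta (east=+0, north=+2); A at (east=-5, north=-14).
Therefore A relative to G: (east=-5, north=-14).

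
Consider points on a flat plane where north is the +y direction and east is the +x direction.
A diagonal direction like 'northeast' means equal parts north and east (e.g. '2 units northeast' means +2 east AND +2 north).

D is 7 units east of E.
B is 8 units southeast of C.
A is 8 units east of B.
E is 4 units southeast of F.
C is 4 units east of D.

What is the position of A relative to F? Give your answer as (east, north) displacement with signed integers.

Place F at the origin (east=0, north=0).
  E is 4 units southeast of F: delta (east=+4, north=-4); E at (east=4, north=-4).
  D is 7 units east of E: delta (east=+7, north=+0); D at (east=11, north=-4).
  C is 4 units east of D: delta (east=+4, north=+0); C at (east=15, north=-4).
  B is 8 units southeast of C: delta (east=+8, north=-8); B at (east=23, north=-12).
  A is 8 units east of B: delta (east=+8, north=+0); A at (east=31, north=-12).
Therefore A relative to F: (east=31, north=-12).

Answer: A is at (east=31, north=-12) relative to F.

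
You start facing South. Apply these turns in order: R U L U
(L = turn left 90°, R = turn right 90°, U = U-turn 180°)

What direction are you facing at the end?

Answer: Final heading: South

Derivation:
Start: South
  R (right (90° clockwise)) -> West
  U (U-turn (180°)) -> East
  L (left (90° counter-clockwise)) -> North
  U (U-turn (180°)) -> South
Final: South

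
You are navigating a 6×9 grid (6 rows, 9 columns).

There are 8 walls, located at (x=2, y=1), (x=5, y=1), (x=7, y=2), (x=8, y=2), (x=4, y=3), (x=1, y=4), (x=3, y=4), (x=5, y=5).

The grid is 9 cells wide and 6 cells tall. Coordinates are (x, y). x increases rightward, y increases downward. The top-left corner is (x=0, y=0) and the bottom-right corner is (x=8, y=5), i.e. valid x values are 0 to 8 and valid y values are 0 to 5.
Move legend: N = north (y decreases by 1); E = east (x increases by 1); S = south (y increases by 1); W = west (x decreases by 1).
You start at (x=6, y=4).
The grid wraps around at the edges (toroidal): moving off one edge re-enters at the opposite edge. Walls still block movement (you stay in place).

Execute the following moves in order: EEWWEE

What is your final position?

Answer: Final position: (x=8, y=4)

Derivation:
Start: (x=6, y=4)
  E (east): (x=6, y=4) -> (x=7, y=4)
  E (east): (x=7, y=4) -> (x=8, y=4)
  W (west): (x=8, y=4) -> (x=7, y=4)
  W (west): (x=7, y=4) -> (x=6, y=4)
  E (east): (x=6, y=4) -> (x=7, y=4)
  E (east): (x=7, y=4) -> (x=8, y=4)
Final: (x=8, y=4)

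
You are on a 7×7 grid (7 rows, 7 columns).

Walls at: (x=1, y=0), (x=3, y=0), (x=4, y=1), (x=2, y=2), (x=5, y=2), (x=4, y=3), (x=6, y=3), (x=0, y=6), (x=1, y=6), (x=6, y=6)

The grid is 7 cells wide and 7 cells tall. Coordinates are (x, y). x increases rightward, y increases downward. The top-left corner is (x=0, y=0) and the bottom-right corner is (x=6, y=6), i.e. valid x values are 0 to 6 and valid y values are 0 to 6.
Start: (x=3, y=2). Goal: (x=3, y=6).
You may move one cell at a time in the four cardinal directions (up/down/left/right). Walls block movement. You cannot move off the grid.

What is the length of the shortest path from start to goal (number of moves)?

Answer: Shortest path length: 4

Derivation:
BFS from (x=3, y=2) until reaching (x=3, y=6):
  Distance 0: (x=3, y=2)
  Distance 1: (x=3, y=1), (x=4, y=2), (x=3, y=3)
  Distance 2: (x=2, y=1), (x=2, y=3), (x=3, y=4)
  Distance 3: (x=2, y=0), (x=1, y=1), (x=1, y=3), (x=2, y=4), (x=4, y=4), (x=3, y=5)
  Distance 4: (x=0, y=1), (x=1, y=2), (x=0, y=3), (x=1, y=4), (x=5, y=4), (x=2, y=5), (x=4, y=5), (x=3, y=6)  <- goal reached here
One shortest path (4 moves): (x=3, y=2) -> (x=3, y=3) -> (x=3, y=4) -> (x=3, y=5) -> (x=3, y=6)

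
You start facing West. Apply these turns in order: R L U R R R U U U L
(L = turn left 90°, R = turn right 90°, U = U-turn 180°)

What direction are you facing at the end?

Start: West
  R (right (90° clockwise)) -> North
  L (left (90° counter-clockwise)) -> West
  U (U-turn (180°)) -> East
  R (right (90° clockwise)) -> South
  R (right (90° clockwise)) -> West
  R (right (90° clockwise)) -> North
  U (U-turn (180°)) -> South
  U (U-turn (180°)) -> North
  U (U-turn (180°)) -> South
  L (left (90° counter-clockwise)) -> East
Final: East

Answer: Final heading: East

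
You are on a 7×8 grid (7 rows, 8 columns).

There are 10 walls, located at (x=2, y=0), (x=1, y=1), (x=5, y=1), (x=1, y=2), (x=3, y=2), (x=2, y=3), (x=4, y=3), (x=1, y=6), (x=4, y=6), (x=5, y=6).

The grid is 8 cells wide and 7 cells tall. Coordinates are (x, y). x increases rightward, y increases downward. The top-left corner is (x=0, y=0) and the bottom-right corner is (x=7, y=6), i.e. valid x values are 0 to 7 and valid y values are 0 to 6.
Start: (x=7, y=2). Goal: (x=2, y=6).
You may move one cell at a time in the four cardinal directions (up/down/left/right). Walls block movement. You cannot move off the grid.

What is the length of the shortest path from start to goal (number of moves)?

Answer: Shortest path length: 9

Derivation:
BFS from (x=7, y=2) until reaching (x=2, y=6):
  Distance 0: (x=7, y=2)
  Distance 1: (x=7, y=1), (x=6, y=2), (x=7, y=3)
  Distance 2: (x=7, y=0), (x=6, y=1), (x=5, y=2), (x=6, y=3), (x=7, y=4)
  Distance 3: (x=6, y=0), (x=4, y=2), (x=5, y=3), (x=6, y=4), (x=7, y=5)
  Distance 4: (x=5, y=0), (x=4, y=1), (x=5, y=4), (x=6, y=5), (x=7, y=6)
  Distance 5: (x=4, y=0), (x=3, y=1), (x=4, y=4), (x=5, y=5), (x=6, y=6)
  Distance 6: (x=3, y=0), (x=2, y=1), (x=3, y=4), (x=4, y=5)
  Distance 7: (x=2, y=2), (x=3, y=3), (x=2, y=4), (x=3, y=5)
  Distance 8: (x=1, y=4), (x=2, y=5), (x=3, y=6)
  Distance 9: (x=1, y=3), (x=0, y=4), (x=1, y=5), (x=2, y=6)  <- goal reached here
One shortest path (9 moves): (x=7, y=2) -> (x=6, y=2) -> (x=5, y=2) -> (x=5, y=3) -> (x=5, y=4) -> (x=4, y=4) -> (x=3, y=4) -> (x=2, y=4) -> (x=2, y=5) -> (x=2, y=6)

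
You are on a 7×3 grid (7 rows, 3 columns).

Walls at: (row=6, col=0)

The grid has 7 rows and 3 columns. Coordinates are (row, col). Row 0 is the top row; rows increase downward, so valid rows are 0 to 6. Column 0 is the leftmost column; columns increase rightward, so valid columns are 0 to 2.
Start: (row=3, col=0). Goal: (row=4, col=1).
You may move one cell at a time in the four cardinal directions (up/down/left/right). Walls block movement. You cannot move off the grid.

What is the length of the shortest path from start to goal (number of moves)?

BFS from (row=3, col=0) until reaching (row=4, col=1):
  Distance 0: (row=3, col=0)
  Distance 1: (row=2, col=0), (row=3, col=1), (row=4, col=0)
  Distance 2: (row=1, col=0), (row=2, col=1), (row=3, col=2), (row=4, col=1), (row=5, col=0)  <- goal reached here
One shortest path (2 moves): (row=3, col=0) -> (row=3, col=1) -> (row=4, col=1)

Answer: Shortest path length: 2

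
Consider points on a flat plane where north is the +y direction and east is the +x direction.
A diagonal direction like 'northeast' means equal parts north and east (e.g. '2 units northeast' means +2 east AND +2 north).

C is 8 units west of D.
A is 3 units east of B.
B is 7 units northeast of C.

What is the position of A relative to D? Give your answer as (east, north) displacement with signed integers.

Place D at the origin (east=0, north=0).
  C is 8 units west of D: delta (east=-8, north=+0); C at (east=-8, north=0).
  B is 7 units northeast of C: delta (east=+7, north=+7); B at (east=-1, north=7).
  A is 3 units east of B: delta (east=+3, north=+0); A at (east=2, north=7).
Therefore A relative to D: (east=2, north=7).

Answer: A is at (east=2, north=7) relative to D.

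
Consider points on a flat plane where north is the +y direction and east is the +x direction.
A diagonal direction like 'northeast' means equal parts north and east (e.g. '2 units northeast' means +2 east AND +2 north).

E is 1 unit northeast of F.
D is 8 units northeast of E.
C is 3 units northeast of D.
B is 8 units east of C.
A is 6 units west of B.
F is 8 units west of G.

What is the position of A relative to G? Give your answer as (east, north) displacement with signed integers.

Answer: A is at (east=6, north=12) relative to G.

Derivation:
Place G at the origin (east=0, north=0).
  F is 8 units west of G: delta (east=-8, north=+0); F at (east=-8, north=0).
  E is 1 unit northeast of F: delta (east=+1, north=+1); E at (east=-7, north=1).
  D is 8 units northeast of E: delta (east=+8, north=+8); D at (east=1, north=9).
  C is 3 units northeast of D: delta (east=+3, north=+3); C at (east=4, north=12).
  B is 8 units east of C: delta (east=+8, north=+0); B at (east=12, north=12).
  A is 6 units west of B: delta (east=-6, north=+0); A at (east=6, north=12).
Therefore A relative to G: (east=6, north=12).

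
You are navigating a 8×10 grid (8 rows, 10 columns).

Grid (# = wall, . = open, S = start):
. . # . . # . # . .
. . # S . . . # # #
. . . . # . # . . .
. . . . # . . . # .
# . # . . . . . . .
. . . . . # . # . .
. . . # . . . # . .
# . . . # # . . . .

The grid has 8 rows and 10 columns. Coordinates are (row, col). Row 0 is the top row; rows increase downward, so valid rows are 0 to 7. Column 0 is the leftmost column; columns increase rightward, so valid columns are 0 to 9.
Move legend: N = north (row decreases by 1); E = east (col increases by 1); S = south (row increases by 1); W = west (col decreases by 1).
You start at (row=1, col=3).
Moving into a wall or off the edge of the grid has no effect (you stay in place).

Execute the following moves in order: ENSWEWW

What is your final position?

Start: (row=1, col=3)
  E (east): (row=1, col=3) -> (row=1, col=4)
  N (north): (row=1, col=4) -> (row=0, col=4)
  S (south): (row=0, col=4) -> (row=1, col=4)
  W (west): (row=1, col=4) -> (row=1, col=3)
  E (east): (row=1, col=3) -> (row=1, col=4)
  W (west): (row=1, col=4) -> (row=1, col=3)
  W (west): blocked, stay at (row=1, col=3)
Final: (row=1, col=3)

Answer: Final position: (row=1, col=3)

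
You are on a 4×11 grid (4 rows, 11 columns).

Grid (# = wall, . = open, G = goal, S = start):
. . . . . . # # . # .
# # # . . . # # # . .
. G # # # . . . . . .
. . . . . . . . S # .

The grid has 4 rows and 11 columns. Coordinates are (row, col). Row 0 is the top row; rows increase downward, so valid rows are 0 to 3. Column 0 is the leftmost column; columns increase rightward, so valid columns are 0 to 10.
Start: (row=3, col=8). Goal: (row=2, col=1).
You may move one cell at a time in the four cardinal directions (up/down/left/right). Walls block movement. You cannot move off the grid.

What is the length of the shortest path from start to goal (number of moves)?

BFS from (row=3, col=8) until reaching (row=2, col=1):
  Distance 0: (row=3, col=8)
  Distance 1: (row=2, col=8), (row=3, col=7)
  Distance 2: (row=2, col=7), (row=2, col=9), (row=3, col=6)
  Distance 3: (row=1, col=9), (row=2, col=6), (row=2, col=10), (row=3, col=5)
  Distance 4: (row=1, col=10), (row=2, col=5), (row=3, col=4), (row=3, col=10)
  Distance 5: (row=0, col=10), (row=1, col=5), (row=3, col=3)
  Distance 6: (row=0, col=5), (row=1, col=4), (row=3, col=2)
  Distance 7: (row=0, col=4), (row=1, col=3), (row=3, col=1)
  Distance 8: (row=0, col=3), (row=2, col=1), (row=3, col=0)  <- goal reached here
One shortest path (8 moves): (row=3, col=8) -> (row=3, col=7) -> (row=3, col=6) -> (row=3, col=5) -> (row=3, col=4) -> (row=3, col=3) -> (row=3, col=2) -> (row=3, col=1) -> (row=2, col=1)

Answer: Shortest path length: 8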